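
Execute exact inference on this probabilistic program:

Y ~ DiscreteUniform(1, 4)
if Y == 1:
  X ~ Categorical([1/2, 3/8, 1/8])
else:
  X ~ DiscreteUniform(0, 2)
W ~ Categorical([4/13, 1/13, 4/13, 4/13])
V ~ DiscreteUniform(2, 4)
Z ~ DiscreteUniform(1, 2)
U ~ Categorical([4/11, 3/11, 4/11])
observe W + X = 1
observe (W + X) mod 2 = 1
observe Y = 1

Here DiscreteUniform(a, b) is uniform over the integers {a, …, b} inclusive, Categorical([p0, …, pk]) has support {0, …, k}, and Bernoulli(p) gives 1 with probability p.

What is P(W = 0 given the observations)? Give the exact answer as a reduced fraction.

Enumerate traces; 36 have nonzero weight after conditioning:
  (Y=1, X=0, W=1, V=2, Z=1, U=0) weight 1/1716
  (Y=1, X=0, W=1, V=2, Z=1, U=1) weight 1/2288
  (Y=1, X=0, W=1, V=2, Z=1, U=2) weight 1/1716
  (Y=1, X=0, W=1, V=2, Z=2, U=0) weight 1/1716
  (Y=1, X=0, W=1, V=2, Z=2, U=1) weight 1/2288
  (Y=1, X=0, W=1, V=2, Z=2, U=2) weight 1/1716
  (Y=1, X=0, W=1, V=3, Z=1, U=0) weight 1/1716
  (Y=1, X=0, W=1, V=3, Z=1, U=1) weight 1/2288
  (Y=1, X=1, W=0, V=2, Z=1, U=0) weight 1/572
  … 27 more
Group by W:
  weight(W=0) = 3/104
  weight(W=1) = 1/104
Total weight = 3/104 + 1/104 = 1/26
P(W=0 | obs) = 3/104 / 1/26 = 3/4
P(W=1 | obs) = 1/104 / 1/26 = 1/4

P(W = 0 | obs) = 3/4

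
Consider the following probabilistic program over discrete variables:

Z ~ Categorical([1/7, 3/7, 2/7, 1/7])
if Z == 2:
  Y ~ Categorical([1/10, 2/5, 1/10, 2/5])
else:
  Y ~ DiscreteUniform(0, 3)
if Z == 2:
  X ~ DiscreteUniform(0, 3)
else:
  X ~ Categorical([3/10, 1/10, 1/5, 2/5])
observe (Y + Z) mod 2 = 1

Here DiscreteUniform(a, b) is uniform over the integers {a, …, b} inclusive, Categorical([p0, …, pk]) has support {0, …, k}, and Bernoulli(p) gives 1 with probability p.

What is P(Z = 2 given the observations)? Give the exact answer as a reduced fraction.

Enumerate traces; 32 have nonzero weight after conditioning:
  (Z=0, Y=1, X=0) weight 3/280
  (Z=0, Y=1, X=1) weight 1/280
  (Z=0, Y=1, X=2) weight 1/140
  (Z=0, Y=1, X=3) weight 1/70
  (Z=0, Y=3, X=0) weight 3/280
  (Z=0, Y=3, X=1) weight 1/280
  (Z=0, Y=3, X=2) weight 1/140
  (Z=0, Y=3, X=3) weight 1/70
  (Z=1, Y=0, X=0) weight 9/280
  (Z=2, Y=1, X=0) weight 1/35
  … 22 more
Group by Z:
  weight(Z=0) = 1/14
  weight(Z=1) = 3/14
  weight(Z=2) = 8/35
  weight(Z=3) = 1/14
Total weight = 1/14 + 3/14 + 8/35 + 1/14 = 41/70
P(Z=0 | obs) = 1/14 / 41/70 = 5/41
P(Z=1 | obs) = 3/14 / 41/70 = 15/41
P(Z=2 | obs) = 8/35 / 41/70 = 16/41
P(Z=3 | obs) = 1/14 / 41/70 = 5/41

P(Z = 2 | obs) = 16/41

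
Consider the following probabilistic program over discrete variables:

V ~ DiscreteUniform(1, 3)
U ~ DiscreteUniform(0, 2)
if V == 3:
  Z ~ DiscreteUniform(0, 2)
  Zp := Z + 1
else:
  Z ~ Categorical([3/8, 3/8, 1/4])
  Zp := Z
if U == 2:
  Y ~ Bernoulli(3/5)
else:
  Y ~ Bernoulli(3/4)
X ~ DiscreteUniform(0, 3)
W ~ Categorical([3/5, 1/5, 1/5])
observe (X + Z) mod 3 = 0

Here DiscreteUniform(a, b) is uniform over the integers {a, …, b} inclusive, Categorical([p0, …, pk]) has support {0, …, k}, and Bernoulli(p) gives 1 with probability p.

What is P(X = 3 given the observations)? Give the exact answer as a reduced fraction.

P(X = 3 | obs) = 13/49

Enumerate traces; 216 have nonzero weight after conditioning:
  (V=1, U=0, Z=0, Y=0, X=0, W=0) weight 1/640
  (V=1, U=0, Z=0, Y=0, X=0, W=1) weight 1/1920
  (V=1, U=0, Z=0, Y=0, X=0, W=2) weight 1/1920
  (V=1, U=0, Z=0, Y=0, X=3, W=0) weight 1/640
  (V=1, U=0, Z=0, Y=0, X=3, W=1) weight 1/1920
  (V=1, U=0, Z=0, Y=0, X=3, W=2) weight 1/1920
  (V=1, U=0, Z=0, Y=1, X=0, W=0) weight 3/640
  (V=1, U=0, Z=0, Y=1, X=0, W=1) weight 1/640
  (V=1, U=0, Z=1, Y=0, X=2, W=0) weight 1/640
  (V=1, U=0, Z=2, Y=0, X=1, W=0) weight 1/960
  … 206 more
Group by X:
  weight(X=0) = 13/144
  weight(X=1) = 5/72
  weight(X=2) = 13/144
  weight(X=3) = 13/144
Total weight = 13/144 + 5/72 + 13/144 + 13/144 = 49/144
P(X=0 | obs) = 13/144 / 49/144 = 13/49
P(X=1 | obs) = 5/72 / 49/144 = 10/49
P(X=2 | obs) = 13/144 / 49/144 = 13/49
P(X=3 | obs) = 13/144 / 49/144 = 13/49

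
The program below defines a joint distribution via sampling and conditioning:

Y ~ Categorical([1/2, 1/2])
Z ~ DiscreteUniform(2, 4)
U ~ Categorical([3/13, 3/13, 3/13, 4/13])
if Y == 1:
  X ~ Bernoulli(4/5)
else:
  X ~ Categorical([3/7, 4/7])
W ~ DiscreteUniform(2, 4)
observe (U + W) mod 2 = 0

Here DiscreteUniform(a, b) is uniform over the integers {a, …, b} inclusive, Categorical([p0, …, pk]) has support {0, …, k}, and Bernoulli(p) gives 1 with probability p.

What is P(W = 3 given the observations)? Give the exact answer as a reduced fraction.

P(W = 3 | obs) = 7/19

Enumerate traces; 72 have nonzero weight after conditioning:
  (Y=0, Z=2, U=0, X=0, W=2) weight 1/182
  (Y=0, Z=2, U=0, X=0, W=4) weight 1/182
  (Y=0, Z=2, U=0, X=1, W=2) weight 2/273
  (Y=0, Z=2, U=0, X=1, W=4) weight 2/273
  (Y=0, Z=2, U=1, X=0, W=3) weight 1/182
  (Y=0, Z=2, U=1, X=1, W=3) weight 2/273
  (Y=0, Z=2, U=2, X=0, W=2) weight 1/182
  (Y=0, Z=2, U=2, X=0, W=4) weight 1/182
  … 64 more
Group by W:
  weight(W=2) = 2/13
  weight(W=3) = 7/39
  weight(W=4) = 2/13
Total weight = 2/13 + 7/39 + 2/13 = 19/39
P(W=2 | obs) = 2/13 / 19/39 = 6/19
P(W=3 | obs) = 7/39 / 19/39 = 7/19
P(W=4 | obs) = 2/13 / 19/39 = 6/19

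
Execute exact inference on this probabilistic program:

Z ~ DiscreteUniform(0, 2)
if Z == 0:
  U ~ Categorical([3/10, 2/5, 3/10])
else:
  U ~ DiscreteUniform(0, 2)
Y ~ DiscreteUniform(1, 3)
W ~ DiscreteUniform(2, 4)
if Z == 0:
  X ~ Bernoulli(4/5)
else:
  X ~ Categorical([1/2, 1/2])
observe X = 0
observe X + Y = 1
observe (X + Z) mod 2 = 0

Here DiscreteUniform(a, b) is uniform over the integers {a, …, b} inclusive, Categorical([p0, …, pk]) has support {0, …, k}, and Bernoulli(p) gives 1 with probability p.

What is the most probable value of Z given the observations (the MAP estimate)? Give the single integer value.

argmax_v P(Z = v | obs) = 2

Enumerate traces; 18 have nonzero weight after conditioning:
  (Z=0, U=0, Y=1, W=2, X=0) weight 1/450
  (Z=0, U=0, Y=1, W=3, X=0) weight 1/450
  (Z=0, U=0, Y=1, W=4, X=0) weight 1/450
  (Z=0, U=1, Y=1, W=2, X=0) weight 2/675
  (Z=0, U=1, Y=1, W=3, X=0) weight 2/675
  (Z=0, U=1, Y=1, W=4, X=0) weight 2/675
  (Z=0, U=2, Y=1, W=2, X=0) weight 1/450
  (Z=0, U=2, Y=1, W=3, X=0) weight 1/450
  (Z=2, U=0, Y=1, W=2, X=0) weight 1/162
  … 9 more
Group by Z:
  weight(Z=0) = 1/45
  weight(Z=2) = 1/18
Total weight = 1/45 + 1/18 = 7/90
P(Z=0 | obs) = 1/45 / 7/90 = 2/7
P(Z=2 | obs) = 1/18 / 7/90 = 5/7
argmax = 2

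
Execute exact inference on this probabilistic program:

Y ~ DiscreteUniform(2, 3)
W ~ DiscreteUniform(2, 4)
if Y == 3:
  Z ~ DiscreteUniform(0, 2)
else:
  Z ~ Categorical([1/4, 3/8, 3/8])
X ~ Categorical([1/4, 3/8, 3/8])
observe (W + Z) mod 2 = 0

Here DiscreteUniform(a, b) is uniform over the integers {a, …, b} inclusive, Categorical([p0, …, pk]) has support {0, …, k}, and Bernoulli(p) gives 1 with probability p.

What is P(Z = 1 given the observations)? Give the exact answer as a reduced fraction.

P(Z = 1 | obs) = 17/79

Enumerate traces; 30 have nonzero weight after conditioning:
  (Y=2, W=2, Z=0, X=0) weight 1/96
  (Y=2, W=2, Z=0, X=1) weight 1/64
  (Y=2, W=2, Z=0, X=2) weight 1/64
  (Y=2, W=2, Z=2, X=0) weight 1/64
  (Y=2, W=2, Z=2, X=1) weight 3/128
  (Y=2, W=2, Z=2, X=2) weight 3/128
  (Y=2, W=3, Z=1, X=0) weight 1/64
  (Y=2, W=3, Z=1, X=1) weight 3/128
  … 22 more
Group by Z:
  weight(Z=0) = 7/36
  weight(Z=1) = 17/144
  weight(Z=2) = 17/72
Total weight = 7/36 + 17/144 + 17/72 = 79/144
P(Z=0 | obs) = 7/36 / 79/144 = 28/79
P(Z=1 | obs) = 17/144 / 79/144 = 17/79
P(Z=2 | obs) = 17/72 / 79/144 = 34/79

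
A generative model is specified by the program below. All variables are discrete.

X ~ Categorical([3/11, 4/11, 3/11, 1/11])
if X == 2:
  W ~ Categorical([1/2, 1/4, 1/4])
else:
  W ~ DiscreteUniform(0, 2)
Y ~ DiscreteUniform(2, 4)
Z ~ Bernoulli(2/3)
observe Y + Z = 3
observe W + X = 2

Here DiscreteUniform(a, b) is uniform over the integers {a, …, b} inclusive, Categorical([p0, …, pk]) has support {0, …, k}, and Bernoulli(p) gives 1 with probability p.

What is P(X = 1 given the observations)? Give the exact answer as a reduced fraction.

P(X = 1 | obs) = 8/23

Enumerate traces; 6 have nonzero weight after conditioning:
  (X=0, W=2, Y=2, Z=1) weight 2/99
  (X=0, W=2, Y=3, Z=0) weight 1/99
  (X=1, W=1, Y=2, Z=1) weight 8/297
  (X=1, W=1, Y=3, Z=0) weight 4/297
  (X=2, W=0, Y=2, Z=1) weight 1/33
  (X=2, W=0, Y=3, Z=0) weight 1/66
Group by X:
  weight(X=0) = 1/33
  weight(X=1) = 4/99
  weight(X=2) = 1/22
Total weight = 1/33 + 4/99 + 1/22 = 23/198
P(X=0 | obs) = 1/33 / 23/198 = 6/23
P(X=1 | obs) = 4/99 / 23/198 = 8/23
P(X=2 | obs) = 1/22 / 23/198 = 9/23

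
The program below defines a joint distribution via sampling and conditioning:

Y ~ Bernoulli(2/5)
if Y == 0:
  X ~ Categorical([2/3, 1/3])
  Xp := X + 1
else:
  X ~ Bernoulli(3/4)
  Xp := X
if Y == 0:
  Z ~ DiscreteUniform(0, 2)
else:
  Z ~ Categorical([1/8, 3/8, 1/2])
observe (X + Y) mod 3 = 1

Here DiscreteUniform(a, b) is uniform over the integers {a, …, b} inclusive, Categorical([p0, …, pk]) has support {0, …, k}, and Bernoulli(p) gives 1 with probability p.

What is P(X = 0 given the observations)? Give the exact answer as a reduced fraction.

P(X = 0 | obs) = 1/3

Enumerate traces; 6 have nonzero weight after conditioning:
  (Y=0, X=1, Z=0) weight 1/15
  (Y=0, X=1, Z=1) weight 1/15
  (Y=0, X=1, Z=2) weight 1/15
  (Y=1, X=0, Z=0) weight 1/80
  (Y=1, X=0, Z=1) weight 3/80
  (Y=1, X=0, Z=2) weight 1/20
Group by X:
  weight(X=0) = 1/10
  weight(X=1) = 1/5
Total weight = 1/10 + 1/5 = 3/10
P(X=0 | obs) = 1/10 / 3/10 = 1/3
P(X=1 | obs) = 1/5 / 3/10 = 2/3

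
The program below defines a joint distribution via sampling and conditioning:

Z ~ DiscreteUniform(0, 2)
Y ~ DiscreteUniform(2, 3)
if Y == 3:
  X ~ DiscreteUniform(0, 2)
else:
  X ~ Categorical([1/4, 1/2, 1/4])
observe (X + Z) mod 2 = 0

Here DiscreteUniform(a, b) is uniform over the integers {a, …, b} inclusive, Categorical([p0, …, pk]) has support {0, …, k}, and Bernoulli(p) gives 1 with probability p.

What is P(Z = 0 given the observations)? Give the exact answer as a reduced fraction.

P(Z = 0 | obs) = 7/19

Enumerate traces; 10 have nonzero weight after conditioning:
  (Z=0, Y=2, X=0) weight 1/24
  (Z=0, Y=2, X=2) weight 1/24
  (Z=0, Y=3, X=0) weight 1/18
  (Z=0, Y=3, X=2) weight 1/18
  (Z=1, Y=2, X=1) weight 1/12
  (Z=1, Y=3, X=1) weight 1/18
  (Z=2, Y=2, X=0) weight 1/24
  (Z=2, Y=2, X=2) weight 1/24
  … 2 more
Group by Z:
  weight(Z=0) = 7/36
  weight(Z=1) = 5/36
  weight(Z=2) = 7/36
Total weight = 7/36 + 5/36 + 7/36 = 19/36
P(Z=0 | obs) = 7/36 / 19/36 = 7/19
P(Z=1 | obs) = 5/36 / 19/36 = 5/19
P(Z=2 | obs) = 7/36 / 19/36 = 7/19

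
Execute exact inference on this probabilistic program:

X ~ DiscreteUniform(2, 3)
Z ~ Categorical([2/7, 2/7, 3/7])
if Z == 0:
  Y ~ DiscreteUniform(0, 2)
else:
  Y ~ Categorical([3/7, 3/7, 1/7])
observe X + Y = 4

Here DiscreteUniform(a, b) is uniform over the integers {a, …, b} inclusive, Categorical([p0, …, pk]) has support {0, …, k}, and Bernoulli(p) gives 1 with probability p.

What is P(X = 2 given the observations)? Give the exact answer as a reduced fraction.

P(X = 2 | obs) = 29/88

Enumerate traces; 6 have nonzero weight after conditioning:
  (X=2, Z=0, Y=2) weight 1/21
  (X=2, Z=1, Y=2) weight 1/49
  (X=2, Z=2, Y=2) weight 3/98
  (X=3, Z=0, Y=1) weight 1/21
  (X=3, Z=1, Y=1) weight 3/49
  (X=3, Z=2, Y=1) weight 9/98
Group by X:
  weight(X=2) = 29/294
  weight(X=3) = 59/294
Total weight = 29/294 + 59/294 = 44/147
P(X=2 | obs) = 29/294 / 44/147 = 29/88
P(X=3 | obs) = 59/294 / 44/147 = 59/88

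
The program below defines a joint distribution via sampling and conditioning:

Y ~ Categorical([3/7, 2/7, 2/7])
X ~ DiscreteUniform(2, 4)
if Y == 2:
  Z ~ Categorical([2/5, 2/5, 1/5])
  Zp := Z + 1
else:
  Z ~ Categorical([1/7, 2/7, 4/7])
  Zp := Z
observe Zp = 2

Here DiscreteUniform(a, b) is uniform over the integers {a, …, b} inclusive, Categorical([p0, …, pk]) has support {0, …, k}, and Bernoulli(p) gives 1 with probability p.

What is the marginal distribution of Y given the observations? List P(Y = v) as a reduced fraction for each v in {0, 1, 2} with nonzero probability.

P(Y=0) = 15/32, P(Y=1) = 5/16, P(Y=2) = 7/32

Enumerate traces; 9 have nonzero weight after conditioning:
  (Y=0, X=2, Z=2) weight 4/49
  (Y=0, X=3, Z=2) weight 4/49
  (Y=0, X=4, Z=2) weight 4/49
  (Y=1, X=2, Z=2) weight 8/147
  (Y=1, X=3, Z=2) weight 8/147
  (Y=1, X=4, Z=2) weight 8/147
  (Y=2, X=2, Z=1) weight 4/105
  (Y=2, X=3, Z=1) weight 4/105
  … 1 more
Group by Y:
  weight(Y=0) = 12/49
  weight(Y=1) = 8/49
  weight(Y=2) = 4/35
Total weight = 12/49 + 8/49 + 4/35 = 128/245
P(Y=0 | obs) = 12/49 / 128/245 = 15/32
P(Y=1 | obs) = 8/49 / 128/245 = 5/16
P(Y=2 | obs) = 4/35 / 128/245 = 7/32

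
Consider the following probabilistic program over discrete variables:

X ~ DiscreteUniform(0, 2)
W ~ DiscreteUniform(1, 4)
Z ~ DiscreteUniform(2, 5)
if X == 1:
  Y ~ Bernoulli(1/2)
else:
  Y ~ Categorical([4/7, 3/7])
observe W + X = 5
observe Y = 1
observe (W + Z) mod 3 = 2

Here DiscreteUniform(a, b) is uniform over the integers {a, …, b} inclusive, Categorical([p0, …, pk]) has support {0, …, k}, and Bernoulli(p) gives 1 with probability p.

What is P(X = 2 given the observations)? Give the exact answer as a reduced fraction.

P(X = 2 | obs) = 12/19

Enumerate traces; 3 have nonzero weight after conditioning:
  (X=1, W=4, Z=4, Y=1) weight 1/96
  (X=2, W=3, Z=2, Y=1) weight 1/112
  (X=2, W=3, Z=5, Y=1) weight 1/112
Group by X:
  weight(X=1) = 1/96
  weight(X=2) = 1/56
Total weight = 1/96 + 1/56 = 19/672
P(X=1 | obs) = 1/96 / 19/672 = 7/19
P(X=2 | obs) = 1/56 / 19/672 = 12/19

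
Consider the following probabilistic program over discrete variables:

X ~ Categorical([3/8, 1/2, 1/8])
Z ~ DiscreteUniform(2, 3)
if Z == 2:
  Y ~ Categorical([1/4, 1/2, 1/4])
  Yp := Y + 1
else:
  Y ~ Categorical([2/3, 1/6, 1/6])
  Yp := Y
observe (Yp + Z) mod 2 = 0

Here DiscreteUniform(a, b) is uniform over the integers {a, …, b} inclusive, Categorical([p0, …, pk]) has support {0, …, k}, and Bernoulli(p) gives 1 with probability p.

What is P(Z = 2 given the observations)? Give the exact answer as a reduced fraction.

P(Z = 2 | obs) = 3/4

Enumerate traces; 6 have nonzero weight after conditioning:
  (X=0, Z=2, Y=1) weight 3/32
  (X=0, Z=3, Y=1) weight 1/32
  (X=1, Z=2, Y=1) weight 1/8
  (X=1, Z=3, Y=1) weight 1/24
  (X=2, Z=2, Y=1) weight 1/32
  (X=2, Z=3, Y=1) weight 1/96
Group by Z:
  weight(Z=2) = 1/4
  weight(Z=3) = 1/12
Total weight = 1/4 + 1/12 = 1/3
P(Z=2 | obs) = 1/4 / 1/3 = 3/4
P(Z=3 | obs) = 1/12 / 1/3 = 1/4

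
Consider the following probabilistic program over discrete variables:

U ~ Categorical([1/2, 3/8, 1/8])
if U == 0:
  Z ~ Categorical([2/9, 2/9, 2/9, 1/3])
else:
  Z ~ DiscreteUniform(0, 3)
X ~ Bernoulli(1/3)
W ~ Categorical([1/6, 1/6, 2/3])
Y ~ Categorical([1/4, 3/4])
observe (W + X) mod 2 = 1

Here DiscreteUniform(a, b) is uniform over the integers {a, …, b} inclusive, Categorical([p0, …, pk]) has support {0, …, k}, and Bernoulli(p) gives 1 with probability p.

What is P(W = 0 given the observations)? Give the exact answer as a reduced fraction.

P(W = 0 | obs) = 1/7

Enumerate traces; 72 have nonzero weight after conditioning:
  (U=0, Z=0, X=0, W=1, Y=0) weight 1/324
  (U=0, Z=0, X=0, W=1, Y=1) weight 1/108
  (U=0, Z=0, X=1, W=0, Y=0) weight 1/648
  (U=0, Z=0, X=1, W=0, Y=1) weight 1/216
  (U=0, Z=0, X=1, W=2, Y=0) weight 1/162
  (U=0, Z=0, X=1, W=2, Y=1) weight 1/54
  (U=0, Z=1, X=0, W=1, Y=0) weight 1/324
  (U=0, Z=1, X=0, W=1, Y=1) weight 1/108
  … 64 more
Group by W:
  weight(W=0) = 1/18
  weight(W=1) = 1/9
  weight(W=2) = 2/9
Total weight = 1/18 + 1/9 + 2/9 = 7/18
P(W=0 | obs) = 1/18 / 7/18 = 1/7
P(W=1 | obs) = 1/9 / 7/18 = 2/7
P(W=2 | obs) = 2/9 / 7/18 = 4/7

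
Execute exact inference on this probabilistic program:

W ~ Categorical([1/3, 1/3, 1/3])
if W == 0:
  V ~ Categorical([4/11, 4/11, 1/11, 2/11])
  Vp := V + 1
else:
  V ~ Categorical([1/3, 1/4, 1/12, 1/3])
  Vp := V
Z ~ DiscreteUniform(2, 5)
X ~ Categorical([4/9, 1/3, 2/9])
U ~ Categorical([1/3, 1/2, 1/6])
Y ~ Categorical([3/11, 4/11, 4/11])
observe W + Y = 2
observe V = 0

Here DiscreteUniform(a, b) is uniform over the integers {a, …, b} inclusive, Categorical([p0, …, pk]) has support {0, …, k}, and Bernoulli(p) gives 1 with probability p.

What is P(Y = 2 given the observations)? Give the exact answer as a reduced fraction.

Enumerate traces; 108 have nonzero weight after conditioning:
  (W=0, V=0, Z=2, X=0, U=0, Y=2) weight 16/9801
  (W=0, V=0, Z=2, X=0, U=1, Y=2) weight 8/3267
  (W=0, V=0, Z=2, X=0, U=2, Y=2) weight 8/9801
  (W=0, V=0, Z=2, X=1, U=0, Y=2) weight 4/3267
  (W=0, V=0, Z=2, X=1, U=1, Y=2) weight 2/1089
  (W=0, V=0, Z=2, X=1, U=2, Y=2) weight 2/3267
  (W=0, V=0, Z=2, X=2, U=0, Y=2) weight 8/9801
  (W=0, V=0, Z=2, X=2, U=1, Y=2) weight 4/3267
  (W=1, V=0, Z=2, X=0, U=0, Y=1) weight 4/2673
  (W=2, V=0, Z=2, X=0, U=0, Y=0) weight 1/891
  … 98 more
Group by Y:
  weight(Y=0) = 1/33
  weight(Y=1) = 4/99
  weight(Y=2) = 16/363
Total weight = 1/33 + 4/99 + 16/363 = 125/1089
P(Y=0 | obs) = 1/33 / 125/1089 = 33/125
P(Y=1 | obs) = 4/99 / 125/1089 = 44/125
P(Y=2 | obs) = 16/363 / 125/1089 = 48/125

P(Y = 2 | obs) = 48/125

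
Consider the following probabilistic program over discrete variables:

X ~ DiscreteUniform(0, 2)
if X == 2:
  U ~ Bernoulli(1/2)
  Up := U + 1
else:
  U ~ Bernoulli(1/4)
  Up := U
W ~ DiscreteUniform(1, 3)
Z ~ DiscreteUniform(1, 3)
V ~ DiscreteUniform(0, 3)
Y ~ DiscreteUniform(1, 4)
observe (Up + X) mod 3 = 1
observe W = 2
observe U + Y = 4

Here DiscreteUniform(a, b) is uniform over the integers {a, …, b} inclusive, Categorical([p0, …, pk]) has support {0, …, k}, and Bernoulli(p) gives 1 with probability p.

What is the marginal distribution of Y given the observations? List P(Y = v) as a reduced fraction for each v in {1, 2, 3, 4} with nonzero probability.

P(Y=3) = 1/2, P(Y=4) = 1/2

Enumerate traces; 36 have nonzero weight after conditioning:
  (X=0, U=1, W=2, Z=1, V=0, Y=3) weight 1/1728
  (X=0, U=1, W=2, Z=1, V=1, Y=3) weight 1/1728
  (X=0, U=1, W=2, Z=1, V=2, Y=3) weight 1/1728
  (X=0, U=1, W=2, Z=1, V=3, Y=3) weight 1/1728
  (X=0, U=1, W=2, Z=2, V=0, Y=3) weight 1/1728
  (X=0, U=1, W=2, Z=2, V=1, Y=3) weight 1/1728
  (X=0, U=1, W=2, Z=2, V=2, Y=3) weight 1/1728
  (X=0, U=1, W=2, Z=2, V=3, Y=3) weight 1/1728
  (X=1, U=0, W=2, Z=1, V=0, Y=4) weight 1/576
  … 27 more
Group by Y:
  weight(Y=3) = 1/48
  weight(Y=4) = 1/48
Total weight = 1/48 + 1/48 = 1/24
P(Y=3 | obs) = 1/48 / 1/24 = 1/2
P(Y=4 | obs) = 1/48 / 1/24 = 1/2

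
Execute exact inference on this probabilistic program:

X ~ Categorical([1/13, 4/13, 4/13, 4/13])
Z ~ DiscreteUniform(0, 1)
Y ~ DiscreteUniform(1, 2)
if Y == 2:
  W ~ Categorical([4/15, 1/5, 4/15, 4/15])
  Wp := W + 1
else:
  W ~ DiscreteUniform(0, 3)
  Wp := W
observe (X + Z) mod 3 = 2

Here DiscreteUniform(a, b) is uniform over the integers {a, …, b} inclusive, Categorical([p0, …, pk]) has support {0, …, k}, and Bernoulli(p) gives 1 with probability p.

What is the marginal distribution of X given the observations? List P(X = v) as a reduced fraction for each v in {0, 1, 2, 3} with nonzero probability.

P(X=1) = 1/2, P(X=2) = 1/2

Enumerate traces; 16 have nonzero weight after conditioning:
  (X=1, Z=1, Y=1, W=0) weight 1/52
  (X=1, Z=1, Y=1, W=1) weight 1/52
  (X=1, Z=1, Y=1, W=2) weight 1/52
  (X=1, Z=1, Y=1, W=3) weight 1/52
  (X=1, Z=1, Y=2, W=0) weight 4/195
  (X=1, Z=1, Y=2, W=1) weight 1/65
  (X=1, Z=1, Y=2, W=2) weight 4/195
  (X=1, Z=1, Y=2, W=3) weight 4/195
  (X=2, Z=0, Y=1, W=0) weight 1/52
  … 7 more
Group by X:
  weight(X=1) = 2/13
  weight(X=2) = 2/13
Total weight = 2/13 + 2/13 = 4/13
P(X=1 | obs) = 2/13 / 4/13 = 1/2
P(X=2 | obs) = 2/13 / 4/13 = 1/2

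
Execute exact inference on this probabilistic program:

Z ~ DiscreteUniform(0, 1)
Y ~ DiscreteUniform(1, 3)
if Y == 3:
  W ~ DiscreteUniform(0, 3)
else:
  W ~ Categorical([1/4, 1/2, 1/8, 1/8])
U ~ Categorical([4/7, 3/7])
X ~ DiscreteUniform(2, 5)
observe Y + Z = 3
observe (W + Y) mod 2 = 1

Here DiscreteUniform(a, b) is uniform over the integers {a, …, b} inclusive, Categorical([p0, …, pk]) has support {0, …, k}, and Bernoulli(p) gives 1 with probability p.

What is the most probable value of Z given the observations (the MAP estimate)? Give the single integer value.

argmax_v P(Z = v | obs) = 1

Enumerate traces; 32 have nonzero weight after conditioning:
  (Z=0, Y=3, W=0, U=0, X=2) weight 1/168
  (Z=0, Y=3, W=0, U=0, X=3) weight 1/168
  (Z=0, Y=3, W=0, U=0, X=4) weight 1/168
  (Z=0, Y=3, W=0, U=0, X=5) weight 1/168
  (Z=0, Y=3, W=0, U=1, X=2) weight 1/224
  (Z=0, Y=3, W=0, U=1, X=3) weight 1/224
  (Z=0, Y=3, W=0, U=1, X=4) weight 1/224
  (Z=0, Y=3, W=0, U=1, X=5) weight 1/224
  (Z=1, Y=2, W=1, U=0, X=2) weight 1/84
  … 23 more
Group by Z:
  weight(Z=0) = 1/12
  weight(Z=1) = 5/48
Total weight = 1/12 + 5/48 = 3/16
P(Z=0 | obs) = 1/12 / 3/16 = 4/9
P(Z=1 | obs) = 5/48 / 3/16 = 5/9
argmax = 1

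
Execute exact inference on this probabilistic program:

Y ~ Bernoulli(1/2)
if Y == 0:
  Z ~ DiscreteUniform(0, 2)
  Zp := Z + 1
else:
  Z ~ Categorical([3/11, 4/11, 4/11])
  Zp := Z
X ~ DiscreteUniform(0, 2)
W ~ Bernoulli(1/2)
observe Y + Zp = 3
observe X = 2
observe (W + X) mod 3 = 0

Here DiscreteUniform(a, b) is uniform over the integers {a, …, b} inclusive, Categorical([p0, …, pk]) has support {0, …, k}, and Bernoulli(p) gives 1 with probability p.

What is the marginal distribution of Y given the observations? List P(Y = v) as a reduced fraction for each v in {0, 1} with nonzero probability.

Enumerate traces; 2 have nonzero weight after conditioning:
  (Y=0, Z=2, X=2, W=1) weight 1/36
  (Y=1, Z=2, X=2, W=1) weight 1/33
Group by Y:
  weight(Y=0) = 1/36
  weight(Y=1) = 1/33
Total weight = 1/36 + 1/33 = 23/396
P(Y=0 | obs) = 1/36 / 23/396 = 11/23
P(Y=1 | obs) = 1/33 / 23/396 = 12/23

P(Y=0) = 11/23, P(Y=1) = 12/23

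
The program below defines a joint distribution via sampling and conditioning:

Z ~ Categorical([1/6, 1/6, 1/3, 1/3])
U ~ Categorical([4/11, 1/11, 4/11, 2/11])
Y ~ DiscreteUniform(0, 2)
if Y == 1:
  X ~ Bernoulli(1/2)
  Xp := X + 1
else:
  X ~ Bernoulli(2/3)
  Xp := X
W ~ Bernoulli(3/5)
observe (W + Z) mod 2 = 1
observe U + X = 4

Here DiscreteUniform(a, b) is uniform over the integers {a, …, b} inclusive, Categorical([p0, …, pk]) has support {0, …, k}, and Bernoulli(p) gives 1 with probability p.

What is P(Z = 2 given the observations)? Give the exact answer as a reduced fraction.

Enumerate traces; 12 have nonzero weight after conditioning:
  (Z=0, U=3, Y=0, X=1, W=1) weight 2/495
  (Z=0, U=3, Y=1, X=1, W=1) weight 1/330
  (Z=0, U=3, Y=2, X=1, W=1) weight 2/495
  (Z=1, U=3, Y=0, X=1, W=0) weight 4/1485
  (Z=1, U=3, Y=1, X=1, W=0) weight 1/495
  (Z=1, U=3, Y=2, X=1, W=0) weight 4/1485
  (Z=2, U=3, Y=0, X=1, W=1) weight 4/495
  (Z=2, U=3, Y=1, X=1, W=1) weight 1/165
  (Z=3, U=3, Y=0, X=1, W=0) weight 8/1485
  … 3 more
Group by Z:
  weight(Z=0) = 1/90
  weight(Z=1) = 1/135
  weight(Z=2) = 1/45
  weight(Z=3) = 2/135
Total weight = 1/90 + 1/135 + 1/45 + 2/135 = 1/18
P(Z=0 | obs) = 1/90 / 1/18 = 1/5
P(Z=1 | obs) = 1/135 / 1/18 = 2/15
P(Z=2 | obs) = 1/45 / 1/18 = 2/5
P(Z=3 | obs) = 2/135 / 1/18 = 4/15

P(Z = 2 | obs) = 2/5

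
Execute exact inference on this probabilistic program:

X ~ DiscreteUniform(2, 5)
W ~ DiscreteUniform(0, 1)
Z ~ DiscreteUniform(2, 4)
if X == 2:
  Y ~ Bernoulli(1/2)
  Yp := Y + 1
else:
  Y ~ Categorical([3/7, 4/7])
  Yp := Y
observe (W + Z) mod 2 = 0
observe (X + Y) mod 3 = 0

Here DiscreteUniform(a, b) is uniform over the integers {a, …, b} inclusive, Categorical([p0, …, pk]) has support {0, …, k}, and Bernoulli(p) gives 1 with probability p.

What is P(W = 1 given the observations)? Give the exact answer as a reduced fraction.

P(W = 1 | obs) = 1/3

Enumerate traces; 9 have nonzero weight after conditioning:
  (X=2, W=0, Z=2, Y=1) weight 1/48
  (X=2, W=0, Z=4, Y=1) weight 1/48
  (X=2, W=1, Z=3, Y=1) weight 1/48
  (X=3, W=0, Z=2, Y=0) weight 1/56
  (X=3, W=0, Z=4, Y=0) weight 1/56
  (X=3, W=1, Z=3, Y=0) weight 1/56
  (X=5, W=0, Z=2, Y=1) weight 1/42
  (X=5, W=0, Z=4, Y=1) weight 1/42
  … 1 more
Group by W:
  weight(W=0) = 1/8
  weight(W=1) = 1/16
Total weight = 1/8 + 1/16 = 3/16
P(W=0 | obs) = 1/8 / 3/16 = 2/3
P(W=1 | obs) = 1/16 / 3/16 = 1/3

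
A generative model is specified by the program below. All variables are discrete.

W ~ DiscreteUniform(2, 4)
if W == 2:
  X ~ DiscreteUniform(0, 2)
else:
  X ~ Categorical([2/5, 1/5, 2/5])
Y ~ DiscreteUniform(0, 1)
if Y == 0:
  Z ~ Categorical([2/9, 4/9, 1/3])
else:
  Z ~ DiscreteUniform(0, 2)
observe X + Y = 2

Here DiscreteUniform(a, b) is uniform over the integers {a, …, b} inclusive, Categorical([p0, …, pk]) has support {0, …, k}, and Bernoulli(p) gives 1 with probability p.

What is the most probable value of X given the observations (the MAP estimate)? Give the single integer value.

argmax_v P(X = v | obs) = 2

Enumerate traces; 18 have nonzero weight after conditioning:
  (W=2, X=1, Y=1, Z=0) weight 1/54
  (W=2, X=1, Y=1, Z=1) weight 1/54
  (W=2, X=1, Y=1, Z=2) weight 1/54
  (W=2, X=2, Y=0, Z=0) weight 1/81
  (W=2, X=2, Y=0, Z=1) weight 2/81
  (W=2, X=2, Y=0, Z=2) weight 1/54
  (W=3, X=1, Y=1, Z=0) weight 1/90
  (W=3, X=1, Y=1, Z=1) weight 1/90
  … 10 more
Group by X:
  weight(X=1) = 11/90
  weight(X=2) = 17/90
Total weight = 11/90 + 17/90 = 14/45
P(X=1 | obs) = 11/90 / 14/45 = 11/28
P(X=2 | obs) = 17/90 / 14/45 = 17/28
argmax = 2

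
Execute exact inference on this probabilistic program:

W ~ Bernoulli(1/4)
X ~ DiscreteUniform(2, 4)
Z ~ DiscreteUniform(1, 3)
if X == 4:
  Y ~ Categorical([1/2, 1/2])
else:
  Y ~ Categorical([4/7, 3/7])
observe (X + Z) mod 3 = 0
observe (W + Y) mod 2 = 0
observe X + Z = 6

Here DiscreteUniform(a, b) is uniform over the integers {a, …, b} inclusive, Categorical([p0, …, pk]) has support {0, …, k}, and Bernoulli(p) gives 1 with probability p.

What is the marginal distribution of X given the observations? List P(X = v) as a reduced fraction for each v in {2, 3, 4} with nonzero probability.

P(X=3) = 15/29, P(X=4) = 14/29

Enumerate traces; 4 have nonzero weight after conditioning:
  (W=0, X=3, Z=3, Y=0) weight 1/21
  (W=0, X=4, Z=2, Y=0) weight 1/24
  (W=1, X=3, Z=3, Y=1) weight 1/84
  (W=1, X=4, Z=2, Y=1) weight 1/72
Group by X:
  weight(X=3) = 5/84
  weight(X=4) = 1/18
Total weight = 5/84 + 1/18 = 29/252
P(X=3 | obs) = 5/84 / 29/252 = 15/29
P(X=4 | obs) = 1/18 / 29/252 = 14/29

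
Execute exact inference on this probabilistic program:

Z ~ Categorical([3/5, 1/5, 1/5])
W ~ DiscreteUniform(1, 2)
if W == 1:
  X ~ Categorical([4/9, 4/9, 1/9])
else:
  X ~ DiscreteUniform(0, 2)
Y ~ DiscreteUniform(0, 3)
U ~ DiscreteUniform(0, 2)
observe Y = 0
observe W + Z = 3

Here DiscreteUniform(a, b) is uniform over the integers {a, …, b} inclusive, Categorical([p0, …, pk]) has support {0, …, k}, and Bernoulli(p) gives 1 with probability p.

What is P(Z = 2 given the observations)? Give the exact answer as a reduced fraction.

P(Z = 2 | obs) = 1/2

Enumerate traces; 18 have nonzero weight after conditioning:
  (Z=1, W=2, X=0, Y=0, U=0) weight 1/360
  (Z=1, W=2, X=0, Y=0, U=1) weight 1/360
  (Z=1, W=2, X=0, Y=0, U=2) weight 1/360
  (Z=1, W=2, X=1, Y=0, U=0) weight 1/360
  (Z=1, W=2, X=1, Y=0, U=1) weight 1/360
  (Z=1, W=2, X=1, Y=0, U=2) weight 1/360
  (Z=1, W=2, X=2, Y=0, U=0) weight 1/360
  (Z=1, W=2, X=2, Y=0, U=1) weight 1/360
  (Z=2, W=1, X=0, Y=0, U=0) weight 1/270
  … 9 more
Group by Z:
  weight(Z=1) = 1/40
  weight(Z=2) = 1/40
Total weight = 1/40 + 1/40 = 1/20
P(Z=1 | obs) = 1/40 / 1/20 = 1/2
P(Z=2 | obs) = 1/40 / 1/20 = 1/2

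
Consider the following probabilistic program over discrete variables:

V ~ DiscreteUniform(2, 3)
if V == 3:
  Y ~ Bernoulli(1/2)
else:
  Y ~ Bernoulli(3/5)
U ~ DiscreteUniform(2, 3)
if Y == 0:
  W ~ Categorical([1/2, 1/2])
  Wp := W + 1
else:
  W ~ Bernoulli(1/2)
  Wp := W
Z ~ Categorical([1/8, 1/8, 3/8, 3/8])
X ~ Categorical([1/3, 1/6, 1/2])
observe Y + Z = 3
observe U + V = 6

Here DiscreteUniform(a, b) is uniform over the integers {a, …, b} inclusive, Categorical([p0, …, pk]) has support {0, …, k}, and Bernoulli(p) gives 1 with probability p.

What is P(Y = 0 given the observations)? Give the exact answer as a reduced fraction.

Enumerate traces; 12 have nonzero weight after conditioning:
  (V=3, Y=0, U=3, W=0, Z=3, X=0) weight 1/128
  (V=3, Y=0, U=3, W=0, Z=3, X=1) weight 1/256
  (V=3, Y=0, U=3, W=0, Z=3, X=2) weight 3/256
  (V=3, Y=0, U=3, W=1, Z=3, X=0) weight 1/128
  (V=3, Y=0, U=3, W=1, Z=3, X=1) weight 1/256
  (V=3, Y=0, U=3, W=1, Z=3, X=2) weight 3/256
  (V=3, Y=1, U=3, W=0, Z=2, X=0) weight 1/128
  (V=3, Y=1, U=3, W=0, Z=2, X=1) weight 1/256
  … 4 more
Group by Y:
  weight(Y=0) = 3/64
  weight(Y=1) = 3/64
Total weight = 3/64 + 3/64 = 3/32
P(Y=0 | obs) = 3/64 / 3/32 = 1/2
P(Y=1 | obs) = 3/64 / 3/32 = 1/2

P(Y = 0 | obs) = 1/2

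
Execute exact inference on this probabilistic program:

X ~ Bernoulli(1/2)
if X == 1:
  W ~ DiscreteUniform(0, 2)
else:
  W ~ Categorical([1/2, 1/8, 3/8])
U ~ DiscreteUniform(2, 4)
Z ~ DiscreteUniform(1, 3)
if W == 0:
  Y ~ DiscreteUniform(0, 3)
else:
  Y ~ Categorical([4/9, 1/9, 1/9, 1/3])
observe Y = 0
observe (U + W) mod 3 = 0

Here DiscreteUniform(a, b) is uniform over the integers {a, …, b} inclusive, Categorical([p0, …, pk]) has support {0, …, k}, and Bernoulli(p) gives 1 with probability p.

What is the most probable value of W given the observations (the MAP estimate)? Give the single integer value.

Enumerate traces; 18 have nonzero weight after conditioning:
  (X=0, W=0, U=3, Z=1, Y=0) weight 1/144
  (X=0, W=0, U=3, Z=2, Y=0) weight 1/144
  (X=0, W=0, U=3, Z=3, Y=0) weight 1/144
  (X=0, W=1, U=2, Z=1, Y=0) weight 1/324
  (X=0, W=1, U=2, Z=2, Y=0) weight 1/324
  (X=0, W=1, U=2, Z=3, Y=0) weight 1/324
  (X=0, W=2, U=4, Z=1, Y=0) weight 1/108
  (X=0, W=2, U=4, Z=2, Y=0) weight 1/108
  … 10 more
Group by W:
  weight(W=0) = 5/144
  weight(W=1) = 11/324
  weight(W=2) = 17/324
Total weight = 5/144 + 11/324 + 17/324 = 157/1296
P(W=0 | obs) = 5/144 / 157/1296 = 45/157
P(W=1 | obs) = 11/324 / 157/1296 = 44/157
P(W=2 | obs) = 17/324 / 157/1296 = 68/157
argmax = 2

argmax_v P(W = v | obs) = 2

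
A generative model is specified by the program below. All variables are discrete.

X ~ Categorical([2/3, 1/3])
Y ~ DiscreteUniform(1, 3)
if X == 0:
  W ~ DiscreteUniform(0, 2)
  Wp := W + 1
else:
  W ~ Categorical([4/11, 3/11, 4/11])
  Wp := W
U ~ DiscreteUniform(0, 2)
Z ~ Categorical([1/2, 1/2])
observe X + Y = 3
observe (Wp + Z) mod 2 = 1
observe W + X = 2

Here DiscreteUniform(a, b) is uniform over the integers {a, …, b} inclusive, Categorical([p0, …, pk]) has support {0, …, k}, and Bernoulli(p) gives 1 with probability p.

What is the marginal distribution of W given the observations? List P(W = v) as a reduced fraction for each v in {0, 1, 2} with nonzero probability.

Enumerate traces; 6 have nonzero weight after conditioning:
  (X=0, Y=3, W=2, U=0, Z=0) weight 1/81
  (X=0, Y=3, W=2, U=1, Z=0) weight 1/81
  (X=0, Y=3, W=2, U=2, Z=0) weight 1/81
  (X=1, Y=2, W=1, U=0, Z=0) weight 1/198
  (X=1, Y=2, W=1, U=1, Z=0) weight 1/198
  (X=1, Y=2, W=1, U=2, Z=0) weight 1/198
Group by W:
  weight(W=1) = 1/66
  weight(W=2) = 1/27
Total weight = 1/66 + 1/27 = 31/594
P(W=1 | obs) = 1/66 / 31/594 = 9/31
P(W=2 | obs) = 1/27 / 31/594 = 22/31

P(W=1) = 9/31, P(W=2) = 22/31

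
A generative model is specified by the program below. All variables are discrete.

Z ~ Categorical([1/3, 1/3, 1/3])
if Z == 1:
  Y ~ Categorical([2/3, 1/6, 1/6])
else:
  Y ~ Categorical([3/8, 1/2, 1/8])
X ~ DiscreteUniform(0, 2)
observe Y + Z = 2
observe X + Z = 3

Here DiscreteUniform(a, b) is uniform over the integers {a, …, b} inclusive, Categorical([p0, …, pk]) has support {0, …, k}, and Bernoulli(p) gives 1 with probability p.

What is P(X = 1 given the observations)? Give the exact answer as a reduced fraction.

P(X = 1 | obs) = 9/13

Enumerate traces; 2 have nonzero weight after conditioning:
  (Z=1, Y=1, X=2) weight 1/54
  (Z=2, Y=0, X=1) weight 1/24
Group by X:
  weight(X=1) = 1/24
  weight(X=2) = 1/54
Total weight = 1/24 + 1/54 = 13/216
P(X=1 | obs) = 1/24 / 13/216 = 9/13
P(X=2 | obs) = 1/54 / 13/216 = 4/13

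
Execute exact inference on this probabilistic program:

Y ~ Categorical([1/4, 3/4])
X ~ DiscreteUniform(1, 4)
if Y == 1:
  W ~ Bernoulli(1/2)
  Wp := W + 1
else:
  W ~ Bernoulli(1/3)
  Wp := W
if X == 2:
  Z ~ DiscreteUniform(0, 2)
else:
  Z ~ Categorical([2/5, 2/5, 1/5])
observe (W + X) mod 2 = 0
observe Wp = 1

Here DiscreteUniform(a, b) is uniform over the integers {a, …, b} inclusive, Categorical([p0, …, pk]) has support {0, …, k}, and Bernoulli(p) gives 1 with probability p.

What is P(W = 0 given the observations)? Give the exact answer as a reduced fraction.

Enumerate traces; 12 have nonzero weight after conditioning:
  (Y=0, X=1, W=1, Z=0) weight 1/120
  (Y=0, X=1, W=1, Z=1) weight 1/120
  (Y=0, X=1, W=1, Z=2) weight 1/240
  (Y=0, X=3, W=1, Z=0) weight 1/120
  (Y=0, X=3, W=1, Z=1) weight 1/120
  (Y=0, X=3, W=1, Z=2) weight 1/240
  (Y=1, X=2, W=0, Z=0) weight 1/32
  (Y=1, X=2, W=0, Z=1) weight 1/32
  … 4 more
Group by W:
  weight(W=0) = 3/16
  weight(W=1) = 1/24
Total weight = 3/16 + 1/24 = 11/48
P(W=0 | obs) = 3/16 / 11/48 = 9/11
P(W=1 | obs) = 1/24 / 11/48 = 2/11

P(W = 0 | obs) = 9/11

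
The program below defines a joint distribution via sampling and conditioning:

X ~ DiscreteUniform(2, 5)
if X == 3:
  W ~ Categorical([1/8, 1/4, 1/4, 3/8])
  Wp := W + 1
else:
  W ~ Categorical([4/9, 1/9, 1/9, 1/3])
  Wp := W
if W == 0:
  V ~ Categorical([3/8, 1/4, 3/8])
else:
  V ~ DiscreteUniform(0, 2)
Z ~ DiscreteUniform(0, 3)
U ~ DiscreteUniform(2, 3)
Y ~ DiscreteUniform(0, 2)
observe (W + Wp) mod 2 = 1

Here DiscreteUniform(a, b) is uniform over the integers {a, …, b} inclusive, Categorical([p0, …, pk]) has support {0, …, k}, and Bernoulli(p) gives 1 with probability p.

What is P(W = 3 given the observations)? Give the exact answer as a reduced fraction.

P(W = 3 | obs) = 3/8

Enumerate traces; 288 have nonzero weight after conditioning:
  (X=3, W=0, V=0, Z=0, U=2, Y=0) weight 1/2048
  (X=3, W=0, V=0, Z=0, U=2, Y=1) weight 1/2048
  (X=3, W=0, V=0, Z=0, U=2, Y=2) weight 1/2048
  (X=3, W=0, V=0, Z=0, U=3, Y=0) weight 1/2048
  (X=3, W=0, V=0, Z=0, U=3, Y=1) weight 1/2048
  (X=3, W=0, V=0, Z=0, U=3, Y=2) weight 1/2048
  (X=3, W=0, V=0, Z=1, U=2, Y=0) weight 1/2048
  (X=3, W=0, V=0, Z=1, U=2, Y=1) weight 1/2048
  (X=3, W=1, V=0, Z=0, U=2, Y=0) weight 1/1152
  (X=3, W=2, V=0, Z=0, U=2, Y=0) weight 1/1152
  … 278 more
Group by W:
  weight(W=0) = 1/32
  weight(W=1) = 1/16
  weight(W=2) = 1/16
  weight(W=3) = 3/32
Total weight = 1/32 + 1/16 + 1/16 + 3/32 = 1/4
P(W=0 | obs) = 1/32 / 1/4 = 1/8
P(W=1 | obs) = 1/16 / 1/4 = 1/4
P(W=2 | obs) = 1/16 / 1/4 = 1/4
P(W=3 | obs) = 3/32 / 1/4 = 3/8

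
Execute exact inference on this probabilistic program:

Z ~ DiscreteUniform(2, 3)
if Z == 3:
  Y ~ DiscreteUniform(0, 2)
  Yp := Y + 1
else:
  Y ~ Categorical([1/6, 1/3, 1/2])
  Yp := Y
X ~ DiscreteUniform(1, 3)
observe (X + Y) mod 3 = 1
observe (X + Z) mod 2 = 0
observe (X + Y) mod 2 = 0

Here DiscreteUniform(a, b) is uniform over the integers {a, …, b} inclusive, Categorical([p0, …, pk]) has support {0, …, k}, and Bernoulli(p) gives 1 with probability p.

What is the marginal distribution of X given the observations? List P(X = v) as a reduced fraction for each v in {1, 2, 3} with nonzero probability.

Enumerate traces; 2 have nonzero weight after conditioning:
  (Z=2, Y=2, X=2) weight 1/12
  (Z=3, Y=1, X=3) weight 1/18
Group by X:
  weight(X=2) = 1/12
  weight(X=3) = 1/18
Total weight = 1/12 + 1/18 = 5/36
P(X=2 | obs) = 1/12 / 5/36 = 3/5
P(X=3 | obs) = 1/18 / 5/36 = 2/5

P(X=2) = 3/5, P(X=3) = 2/5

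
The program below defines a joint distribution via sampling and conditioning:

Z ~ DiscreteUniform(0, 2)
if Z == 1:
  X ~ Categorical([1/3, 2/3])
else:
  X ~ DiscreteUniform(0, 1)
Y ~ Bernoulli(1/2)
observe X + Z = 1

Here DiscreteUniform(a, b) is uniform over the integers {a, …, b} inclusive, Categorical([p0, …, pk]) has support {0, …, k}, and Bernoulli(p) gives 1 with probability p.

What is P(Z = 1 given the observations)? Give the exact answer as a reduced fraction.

P(Z = 1 | obs) = 2/5

Enumerate traces; 4 have nonzero weight after conditioning:
  (Z=0, X=1, Y=0) weight 1/12
  (Z=0, X=1, Y=1) weight 1/12
  (Z=1, X=0, Y=0) weight 1/18
  (Z=1, X=0, Y=1) weight 1/18
Group by Z:
  weight(Z=0) = 1/6
  weight(Z=1) = 1/9
Total weight = 1/6 + 1/9 = 5/18
P(Z=0 | obs) = 1/6 / 5/18 = 3/5
P(Z=1 | obs) = 1/9 / 5/18 = 2/5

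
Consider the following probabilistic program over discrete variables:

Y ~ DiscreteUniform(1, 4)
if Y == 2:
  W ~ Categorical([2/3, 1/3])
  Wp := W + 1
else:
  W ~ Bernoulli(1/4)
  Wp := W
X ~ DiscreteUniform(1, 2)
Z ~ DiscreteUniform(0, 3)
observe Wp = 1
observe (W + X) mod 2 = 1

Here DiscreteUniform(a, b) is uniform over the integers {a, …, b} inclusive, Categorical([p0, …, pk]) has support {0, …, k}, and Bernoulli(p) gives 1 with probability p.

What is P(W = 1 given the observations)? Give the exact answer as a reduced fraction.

Enumerate traces; 16 have nonzero weight after conditioning:
  (Y=1, W=1, X=2, Z=0) weight 1/128
  (Y=1, W=1, X=2, Z=1) weight 1/128
  (Y=1, W=1, X=2, Z=2) weight 1/128
  (Y=1, W=1, X=2, Z=3) weight 1/128
  (Y=2, W=0, X=1, Z=0) weight 1/48
  (Y=2, W=0, X=1, Z=1) weight 1/48
  (Y=2, W=0, X=1, Z=2) weight 1/48
  (Y=2, W=0, X=1, Z=3) weight 1/48
  … 8 more
Group by W:
  weight(W=0) = 1/12
  weight(W=1) = 3/32
Total weight = 1/12 + 3/32 = 17/96
P(W=0 | obs) = 1/12 / 17/96 = 8/17
P(W=1 | obs) = 3/32 / 17/96 = 9/17

P(W = 1 | obs) = 9/17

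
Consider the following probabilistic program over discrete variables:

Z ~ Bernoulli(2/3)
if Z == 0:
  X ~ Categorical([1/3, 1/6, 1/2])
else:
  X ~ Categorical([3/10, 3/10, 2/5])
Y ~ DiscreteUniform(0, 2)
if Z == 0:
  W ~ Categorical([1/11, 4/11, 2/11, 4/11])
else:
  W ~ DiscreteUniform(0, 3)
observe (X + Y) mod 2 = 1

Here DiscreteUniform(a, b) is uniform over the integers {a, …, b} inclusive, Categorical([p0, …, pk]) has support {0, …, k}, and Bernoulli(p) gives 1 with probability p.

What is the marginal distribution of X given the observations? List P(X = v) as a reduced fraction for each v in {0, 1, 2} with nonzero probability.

P(X=0) = 28/113, P(X=1) = 46/113, P(X=2) = 39/113

Enumerate traces; 32 have nonzero weight after conditioning:
  (Z=0, X=0, Y=1, W=0) weight 1/297
  (Z=0, X=0, Y=1, W=1) weight 4/297
  (Z=0, X=0, Y=1, W=2) weight 2/297
  (Z=0, X=0, Y=1, W=3) weight 4/297
  (Z=0, X=1, Y=0, W=0) weight 1/594
  (Z=0, X=1, Y=0, W=1) weight 2/297
  (Z=0, X=1, Y=0, W=2) weight 1/297
  (Z=0, X=1, Y=0, W=3) weight 2/297
  (Z=0, X=2, Y=1, W=0) weight 1/198
  … 23 more
Group by X:
  weight(X=0) = 14/135
  weight(X=1) = 23/135
  weight(X=2) = 13/90
Total weight = 14/135 + 23/135 + 13/90 = 113/270
P(X=0 | obs) = 14/135 / 113/270 = 28/113
P(X=1 | obs) = 23/135 / 113/270 = 46/113
P(X=2 | obs) = 13/90 / 113/270 = 39/113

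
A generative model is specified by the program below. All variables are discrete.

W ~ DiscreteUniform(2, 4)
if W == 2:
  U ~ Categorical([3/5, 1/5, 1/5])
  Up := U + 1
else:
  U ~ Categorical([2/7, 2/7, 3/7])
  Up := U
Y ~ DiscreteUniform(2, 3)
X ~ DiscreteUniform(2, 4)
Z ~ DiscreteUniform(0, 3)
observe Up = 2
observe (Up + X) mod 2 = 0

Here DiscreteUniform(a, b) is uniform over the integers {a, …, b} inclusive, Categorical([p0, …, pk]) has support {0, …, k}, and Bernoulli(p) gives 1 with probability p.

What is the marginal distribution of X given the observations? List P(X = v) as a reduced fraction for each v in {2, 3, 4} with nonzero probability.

Enumerate traces; 48 have nonzero weight after conditioning:
  (W=2, U=1, Y=2, X=2, Z=0) weight 1/360
  (W=2, U=1, Y=2, X=2, Z=1) weight 1/360
  (W=2, U=1, Y=2, X=2, Z=2) weight 1/360
  (W=2, U=1, Y=2, X=2, Z=3) weight 1/360
  (W=2, U=1, Y=2, X=4, Z=0) weight 1/360
  (W=2, U=1, Y=2, X=4, Z=1) weight 1/360
  (W=2, U=1, Y=2, X=4, Z=2) weight 1/360
  (W=2, U=1, Y=2, X=4, Z=3) weight 1/360
  … 40 more
Group by X:
  weight(X=2) = 37/315
  weight(X=4) = 37/315
Total weight = 37/315 + 37/315 = 74/315
P(X=2 | obs) = 37/315 / 74/315 = 1/2
P(X=4 | obs) = 37/315 / 74/315 = 1/2

P(X=2) = 1/2, P(X=4) = 1/2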